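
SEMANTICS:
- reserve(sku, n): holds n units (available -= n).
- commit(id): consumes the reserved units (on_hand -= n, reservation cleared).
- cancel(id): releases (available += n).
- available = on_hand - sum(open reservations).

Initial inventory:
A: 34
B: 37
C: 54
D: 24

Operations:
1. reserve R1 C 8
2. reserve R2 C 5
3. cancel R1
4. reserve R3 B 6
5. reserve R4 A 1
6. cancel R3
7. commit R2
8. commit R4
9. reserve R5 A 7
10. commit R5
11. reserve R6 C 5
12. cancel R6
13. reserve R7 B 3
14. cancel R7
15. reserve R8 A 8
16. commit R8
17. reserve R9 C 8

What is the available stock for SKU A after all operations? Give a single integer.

Step 1: reserve R1 C 8 -> on_hand[A=34 B=37 C=54 D=24] avail[A=34 B=37 C=46 D=24] open={R1}
Step 2: reserve R2 C 5 -> on_hand[A=34 B=37 C=54 D=24] avail[A=34 B=37 C=41 D=24] open={R1,R2}
Step 3: cancel R1 -> on_hand[A=34 B=37 C=54 D=24] avail[A=34 B=37 C=49 D=24] open={R2}
Step 4: reserve R3 B 6 -> on_hand[A=34 B=37 C=54 D=24] avail[A=34 B=31 C=49 D=24] open={R2,R3}
Step 5: reserve R4 A 1 -> on_hand[A=34 B=37 C=54 D=24] avail[A=33 B=31 C=49 D=24] open={R2,R3,R4}
Step 6: cancel R3 -> on_hand[A=34 B=37 C=54 D=24] avail[A=33 B=37 C=49 D=24] open={R2,R4}
Step 7: commit R2 -> on_hand[A=34 B=37 C=49 D=24] avail[A=33 B=37 C=49 D=24] open={R4}
Step 8: commit R4 -> on_hand[A=33 B=37 C=49 D=24] avail[A=33 B=37 C=49 D=24] open={}
Step 9: reserve R5 A 7 -> on_hand[A=33 B=37 C=49 D=24] avail[A=26 B=37 C=49 D=24] open={R5}
Step 10: commit R5 -> on_hand[A=26 B=37 C=49 D=24] avail[A=26 B=37 C=49 D=24] open={}
Step 11: reserve R6 C 5 -> on_hand[A=26 B=37 C=49 D=24] avail[A=26 B=37 C=44 D=24] open={R6}
Step 12: cancel R6 -> on_hand[A=26 B=37 C=49 D=24] avail[A=26 B=37 C=49 D=24] open={}
Step 13: reserve R7 B 3 -> on_hand[A=26 B=37 C=49 D=24] avail[A=26 B=34 C=49 D=24] open={R7}
Step 14: cancel R7 -> on_hand[A=26 B=37 C=49 D=24] avail[A=26 B=37 C=49 D=24] open={}
Step 15: reserve R8 A 8 -> on_hand[A=26 B=37 C=49 D=24] avail[A=18 B=37 C=49 D=24] open={R8}
Step 16: commit R8 -> on_hand[A=18 B=37 C=49 D=24] avail[A=18 B=37 C=49 D=24] open={}
Step 17: reserve R9 C 8 -> on_hand[A=18 B=37 C=49 D=24] avail[A=18 B=37 C=41 D=24] open={R9}
Final available[A] = 18

Answer: 18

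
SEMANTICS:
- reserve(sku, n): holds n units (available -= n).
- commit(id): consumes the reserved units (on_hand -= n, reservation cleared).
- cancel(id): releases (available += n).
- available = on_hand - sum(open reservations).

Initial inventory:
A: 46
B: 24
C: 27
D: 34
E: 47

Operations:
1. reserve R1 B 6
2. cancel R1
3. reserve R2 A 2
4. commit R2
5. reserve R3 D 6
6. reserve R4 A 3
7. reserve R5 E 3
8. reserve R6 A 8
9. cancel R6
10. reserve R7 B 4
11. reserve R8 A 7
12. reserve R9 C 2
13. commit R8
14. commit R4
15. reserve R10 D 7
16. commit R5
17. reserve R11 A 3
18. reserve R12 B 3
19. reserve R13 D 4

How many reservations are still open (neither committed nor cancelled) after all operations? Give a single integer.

Step 1: reserve R1 B 6 -> on_hand[A=46 B=24 C=27 D=34 E=47] avail[A=46 B=18 C=27 D=34 E=47] open={R1}
Step 2: cancel R1 -> on_hand[A=46 B=24 C=27 D=34 E=47] avail[A=46 B=24 C=27 D=34 E=47] open={}
Step 3: reserve R2 A 2 -> on_hand[A=46 B=24 C=27 D=34 E=47] avail[A=44 B=24 C=27 D=34 E=47] open={R2}
Step 4: commit R2 -> on_hand[A=44 B=24 C=27 D=34 E=47] avail[A=44 B=24 C=27 D=34 E=47] open={}
Step 5: reserve R3 D 6 -> on_hand[A=44 B=24 C=27 D=34 E=47] avail[A=44 B=24 C=27 D=28 E=47] open={R3}
Step 6: reserve R4 A 3 -> on_hand[A=44 B=24 C=27 D=34 E=47] avail[A=41 B=24 C=27 D=28 E=47] open={R3,R4}
Step 7: reserve R5 E 3 -> on_hand[A=44 B=24 C=27 D=34 E=47] avail[A=41 B=24 C=27 D=28 E=44] open={R3,R4,R5}
Step 8: reserve R6 A 8 -> on_hand[A=44 B=24 C=27 D=34 E=47] avail[A=33 B=24 C=27 D=28 E=44] open={R3,R4,R5,R6}
Step 9: cancel R6 -> on_hand[A=44 B=24 C=27 D=34 E=47] avail[A=41 B=24 C=27 D=28 E=44] open={R3,R4,R5}
Step 10: reserve R7 B 4 -> on_hand[A=44 B=24 C=27 D=34 E=47] avail[A=41 B=20 C=27 D=28 E=44] open={R3,R4,R5,R7}
Step 11: reserve R8 A 7 -> on_hand[A=44 B=24 C=27 D=34 E=47] avail[A=34 B=20 C=27 D=28 E=44] open={R3,R4,R5,R7,R8}
Step 12: reserve R9 C 2 -> on_hand[A=44 B=24 C=27 D=34 E=47] avail[A=34 B=20 C=25 D=28 E=44] open={R3,R4,R5,R7,R8,R9}
Step 13: commit R8 -> on_hand[A=37 B=24 C=27 D=34 E=47] avail[A=34 B=20 C=25 D=28 E=44] open={R3,R4,R5,R7,R9}
Step 14: commit R4 -> on_hand[A=34 B=24 C=27 D=34 E=47] avail[A=34 B=20 C=25 D=28 E=44] open={R3,R5,R7,R9}
Step 15: reserve R10 D 7 -> on_hand[A=34 B=24 C=27 D=34 E=47] avail[A=34 B=20 C=25 D=21 E=44] open={R10,R3,R5,R7,R9}
Step 16: commit R5 -> on_hand[A=34 B=24 C=27 D=34 E=44] avail[A=34 B=20 C=25 D=21 E=44] open={R10,R3,R7,R9}
Step 17: reserve R11 A 3 -> on_hand[A=34 B=24 C=27 D=34 E=44] avail[A=31 B=20 C=25 D=21 E=44] open={R10,R11,R3,R7,R9}
Step 18: reserve R12 B 3 -> on_hand[A=34 B=24 C=27 D=34 E=44] avail[A=31 B=17 C=25 D=21 E=44] open={R10,R11,R12,R3,R7,R9}
Step 19: reserve R13 D 4 -> on_hand[A=34 B=24 C=27 D=34 E=44] avail[A=31 B=17 C=25 D=17 E=44] open={R10,R11,R12,R13,R3,R7,R9}
Open reservations: ['R10', 'R11', 'R12', 'R13', 'R3', 'R7', 'R9'] -> 7

Answer: 7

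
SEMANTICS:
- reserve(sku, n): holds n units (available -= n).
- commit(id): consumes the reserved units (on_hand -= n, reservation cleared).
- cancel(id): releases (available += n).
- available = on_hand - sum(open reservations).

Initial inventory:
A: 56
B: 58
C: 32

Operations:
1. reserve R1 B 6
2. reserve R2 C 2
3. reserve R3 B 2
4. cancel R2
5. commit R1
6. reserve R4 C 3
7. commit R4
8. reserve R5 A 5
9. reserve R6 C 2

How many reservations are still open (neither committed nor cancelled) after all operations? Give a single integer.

Step 1: reserve R1 B 6 -> on_hand[A=56 B=58 C=32] avail[A=56 B=52 C=32] open={R1}
Step 2: reserve R2 C 2 -> on_hand[A=56 B=58 C=32] avail[A=56 B=52 C=30] open={R1,R2}
Step 3: reserve R3 B 2 -> on_hand[A=56 B=58 C=32] avail[A=56 B=50 C=30] open={R1,R2,R3}
Step 4: cancel R2 -> on_hand[A=56 B=58 C=32] avail[A=56 B=50 C=32] open={R1,R3}
Step 5: commit R1 -> on_hand[A=56 B=52 C=32] avail[A=56 B=50 C=32] open={R3}
Step 6: reserve R4 C 3 -> on_hand[A=56 B=52 C=32] avail[A=56 B=50 C=29] open={R3,R4}
Step 7: commit R4 -> on_hand[A=56 B=52 C=29] avail[A=56 B=50 C=29] open={R3}
Step 8: reserve R5 A 5 -> on_hand[A=56 B=52 C=29] avail[A=51 B=50 C=29] open={R3,R5}
Step 9: reserve R6 C 2 -> on_hand[A=56 B=52 C=29] avail[A=51 B=50 C=27] open={R3,R5,R6}
Open reservations: ['R3', 'R5', 'R6'] -> 3

Answer: 3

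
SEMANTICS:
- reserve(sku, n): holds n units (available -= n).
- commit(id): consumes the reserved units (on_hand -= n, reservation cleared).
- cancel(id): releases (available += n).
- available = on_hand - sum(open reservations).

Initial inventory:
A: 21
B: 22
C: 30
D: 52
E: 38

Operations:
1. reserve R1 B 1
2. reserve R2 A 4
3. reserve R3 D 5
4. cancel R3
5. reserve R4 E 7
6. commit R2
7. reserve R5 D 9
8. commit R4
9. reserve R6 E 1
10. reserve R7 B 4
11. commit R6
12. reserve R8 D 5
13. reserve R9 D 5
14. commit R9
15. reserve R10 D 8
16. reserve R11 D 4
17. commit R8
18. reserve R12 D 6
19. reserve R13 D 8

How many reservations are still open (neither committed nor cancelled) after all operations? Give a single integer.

Step 1: reserve R1 B 1 -> on_hand[A=21 B=22 C=30 D=52 E=38] avail[A=21 B=21 C=30 D=52 E=38] open={R1}
Step 2: reserve R2 A 4 -> on_hand[A=21 B=22 C=30 D=52 E=38] avail[A=17 B=21 C=30 D=52 E=38] open={R1,R2}
Step 3: reserve R3 D 5 -> on_hand[A=21 B=22 C=30 D=52 E=38] avail[A=17 B=21 C=30 D=47 E=38] open={R1,R2,R3}
Step 4: cancel R3 -> on_hand[A=21 B=22 C=30 D=52 E=38] avail[A=17 B=21 C=30 D=52 E=38] open={R1,R2}
Step 5: reserve R4 E 7 -> on_hand[A=21 B=22 C=30 D=52 E=38] avail[A=17 B=21 C=30 D=52 E=31] open={R1,R2,R4}
Step 6: commit R2 -> on_hand[A=17 B=22 C=30 D=52 E=38] avail[A=17 B=21 C=30 D=52 E=31] open={R1,R4}
Step 7: reserve R5 D 9 -> on_hand[A=17 B=22 C=30 D=52 E=38] avail[A=17 B=21 C=30 D=43 E=31] open={R1,R4,R5}
Step 8: commit R4 -> on_hand[A=17 B=22 C=30 D=52 E=31] avail[A=17 B=21 C=30 D=43 E=31] open={R1,R5}
Step 9: reserve R6 E 1 -> on_hand[A=17 B=22 C=30 D=52 E=31] avail[A=17 B=21 C=30 D=43 E=30] open={R1,R5,R6}
Step 10: reserve R7 B 4 -> on_hand[A=17 B=22 C=30 D=52 E=31] avail[A=17 B=17 C=30 D=43 E=30] open={R1,R5,R6,R7}
Step 11: commit R6 -> on_hand[A=17 B=22 C=30 D=52 E=30] avail[A=17 B=17 C=30 D=43 E=30] open={R1,R5,R7}
Step 12: reserve R8 D 5 -> on_hand[A=17 B=22 C=30 D=52 E=30] avail[A=17 B=17 C=30 D=38 E=30] open={R1,R5,R7,R8}
Step 13: reserve R9 D 5 -> on_hand[A=17 B=22 C=30 D=52 E=30] avail[A=17 B=17 C=30 D=33 E=30] open={R1,R5,R7,R8,R9}
Step 14: commit R9 -> on_hand[A=17 B=22 C=30 D=47 E=30] avail[A=17 B=17 C=30 D=33 E=30] open={R1,R5,R7,R8}
Step 15: reserve R10 D 8 -> on_hand[A=17 B=22 C=30 D=47 E=30] avail[A=17 B=17 C=30 D=25 E=30] open={R1,R10,R5,R7,R8}
Step 16: reserve R11 D 4 -> on_hand[A=17 B=22 C=30 D=47 E=30] avail[A=17 B=17 C=30 D=21 E=30] open={R1,R10,R11,R5,R7,R8}
Step 17: commit R8 -> on_hand[A=17 B=22 C=30 D=42 E=30] avail[A=17 B=17 C=30 D=21 E=30] open={R1,R10,R11,R5,R7}
Step 18: reserve R12 D 6 -> on_hand[A=17 B=22 C=30 D=42 E=30] avail[A=17 B=17 C=30 D=15 E=30] open={R1,R10,R11,R12,R5,R7}
Step 19: reserve R13 D 8 -> on_hand[A=17 B=22 C=30 D=42 E=30] avail[A=17 B=17 C=30 D=7 E=30] open={R1,R10,R11,R12,R13,R5,R7}
Open reservations: ['R1', 'R10', 'R11', 'R12', 'R13', 'R5', 'R7'] -> 7

Answer: 7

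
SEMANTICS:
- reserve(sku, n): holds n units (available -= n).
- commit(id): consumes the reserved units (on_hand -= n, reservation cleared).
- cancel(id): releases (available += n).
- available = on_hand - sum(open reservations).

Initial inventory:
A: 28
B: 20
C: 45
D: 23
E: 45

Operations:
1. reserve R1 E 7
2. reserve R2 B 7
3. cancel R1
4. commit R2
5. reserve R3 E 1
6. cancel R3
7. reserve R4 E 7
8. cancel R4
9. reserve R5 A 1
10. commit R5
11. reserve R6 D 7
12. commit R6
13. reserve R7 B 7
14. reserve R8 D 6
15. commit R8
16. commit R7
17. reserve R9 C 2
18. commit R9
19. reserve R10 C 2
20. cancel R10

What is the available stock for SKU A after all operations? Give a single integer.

Answer: 27

Derivation:
Step 1: reserve R1 E 7 -> on_hand[A=28 B=20 C=45 D=23 E=45] avail[A=28 B=20 C=45 D=23 E=38] open={R1}
Step 2: reserve R2 B 7 -> on_hand[A=28 B=20 C=45 D=23 E=45] avail[A=28 B=13 C=45 D=23 E=38] open={R1,R2}
Step 3: cancel R1 -> on_hand[A=28 B=20 C=45 D=23 E=45] avail[A=28 B=13 C=45 D=23 E=45] open={R2}
Step 4: commit R2 -> on_hand[A=28 B=13 C=45 D=23 E=45] avail[A=28 B=13 C=45 D=23 E=45] open={}
Step 5: reserve R3 E 1 -> on_hand[A=28 B=13 C=45 D=23 E=45] avail[A=28 B=13 C=45 D=23 E=44] open={R3}
Step 6: cancel R3 -> on_hand[A=28 B=13 C=45 D=23 E=45] avail[A=28 B=13 C=45 D=23 E=45] open={}
Step 7: reserve R4 E 7 -> on_hand[A=28 B=13 C=45 D=23 E=45] avail[A=28 B=13 C=45 D=23 E=38] open={R4}
Step 8: cancel R4 -> on_hand[A=28 B=13 C=45 D=23 E=45] avail[A=28 B=13 C=45 D=23 E=45] open={}
Step 9: reserve R5 A 1 -> on_hand[A=28 B=13 C=45 D=23 E=45] avail[A=27 B=13 C=45 D=23 E=45] open={R5}
Step 10: commit R5 -> on_hand[A=27 B=13 C=45 D=23 E=45] avail[A=27 B=13 C=45 D=23 E=45] open={}
Step 11: reserve R6 D 7 -> on_hand[A=27 B=13 C=45 D=23 E=45] avail[A=27 B=13 C=45 D=16 E=45] open={R6}
Step 12: commit R6 -> on_hand[A=27 B=13 C=45 D=16 E=45] avail[A=27 B=13 C=45 D=16 E=45] open={}
Step 13: reserve R7 B 7 -> on_hand[A=27 B=13 C=45 D=16 E=45] avail[A=27 B=6 C=45 D=16 E=45] open={R7}
Step 14: reserve R8 D 6 -> on_hand[A=27 B=13 C=45 D=16 E=45] avail[A=27 B=6 C=45 D=10 E=45] open={R7,R8}
Step 15: commit R8 -> on_hand[A=27 B=13 C=45 D=10 E=45] avail[A=27 B=6 C=45 D=10 E=45] open={R7}
Step 16: commit R7 -> on_hand[A=27 B=6 C=45 D=10 E=45] avail[A=27 B=6 C=45 D=10 E=45] open={}
Step 17: reserve R9 C 2 -> on_hand[A=27 B=6 C=45 D=10 E=45] avail[A=27 B=6 C=43 D=10 E=45] open={R9}
Step 18: commit R9 -> on_hand[A=27 B=6 C=43 D=10 E=45] avail[A=27 B=6 C=43 D=10 E=45] open={}
Step 19: reserve R10 C 2 -> on_hand[A=27 B=6 C=43 D=10 E=45] avail[A=27 B=6 C=41 D=10 E=45] open={R10}
Step 20: cancel R10 -> on_hand[A=27 B=6 C=43 D=10 E=45] avail[A=27 B=6 C=43 D=10 E=45] open={}
Final available[A] = 27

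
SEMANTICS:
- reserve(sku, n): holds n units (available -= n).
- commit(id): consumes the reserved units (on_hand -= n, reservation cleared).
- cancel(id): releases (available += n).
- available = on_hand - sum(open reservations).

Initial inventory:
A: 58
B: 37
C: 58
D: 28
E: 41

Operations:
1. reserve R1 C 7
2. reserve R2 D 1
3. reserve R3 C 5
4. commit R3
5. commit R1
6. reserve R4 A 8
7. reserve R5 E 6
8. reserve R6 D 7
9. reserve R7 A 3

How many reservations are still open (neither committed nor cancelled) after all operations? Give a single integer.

Step 1: reserve R1 C 7 -> on_hand[A=58 B=37 C=58 D=28 E=41] avail[A=58 B=37 C=51 D=28 E=41] open={R1}
Step 2: reserve R2 D 1 -> on_hand[A=58 B=37 C=58 D=28 E=41] avail[A=58 B=37 C=51 D=27 E=41] open={R1,R2}
Step 3: reserve R3 C 5 -> on_hand[A=58 B=37 C=58 D=28 E=41] avail[A=58 B=37 C=46 D=27 E=41] open={R1,R2,R3}
Step 4: commit R3 -> on_hand[A=58 B=37 C=53 D=28 E=41] avail[A=58 B=37 C=46 D=27 E=41] open={R1,R2}
Step 5: commit R1 -> on_hand[A=58 B=37 C=46 D=28 E=41] avail[A=58 B=37 C=46 D=27 E=41] open={R2}
Step 6: reserve R4 A 8 -> on_hand[A=58 B=37 C=46 D=28 E=41] avail[A=50 B=37 C=46 D=27 E=41] open={R2,R4}
Step 7: reserve R5 E 6 -> on_hand[A=58 B=37 C=46 D=28 E=41] avail[A=50 B=37 C=46 D=27 E=35] open={R2,R4,R5}
Step 8: reserve R6 D 7 -> on_hand[A=58 B=37 C=46 D=28 E=41] avail[A=50 B=37 C=46 D=20 E=35] open={R2,R4,R5,R6}
Step 9: reserve R7 A 3 -> on_hand[A=58 B=37 C=46 D=28 E=41] avail[A=47 B=37 C=46 D=20 E=35] open={R2,R4,R5,R6,R7}
Open reservations: ['R2', 'R4', 'R5', 'R6', 'R7'] -> 5

Answer: 5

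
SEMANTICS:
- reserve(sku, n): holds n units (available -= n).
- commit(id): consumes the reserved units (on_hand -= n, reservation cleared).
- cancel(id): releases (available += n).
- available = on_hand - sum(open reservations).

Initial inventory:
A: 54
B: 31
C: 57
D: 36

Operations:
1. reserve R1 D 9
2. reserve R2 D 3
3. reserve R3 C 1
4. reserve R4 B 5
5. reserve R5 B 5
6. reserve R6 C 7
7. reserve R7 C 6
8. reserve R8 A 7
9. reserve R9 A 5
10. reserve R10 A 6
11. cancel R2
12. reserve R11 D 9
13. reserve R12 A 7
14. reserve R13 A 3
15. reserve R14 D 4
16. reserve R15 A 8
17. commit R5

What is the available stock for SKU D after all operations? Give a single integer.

Step 1: reserve R1 D 9 -> on_hand[A=54 B=31 C=57 D=36] avail[A=54 B=31 C=57 D=27] open={R1}
Step 2: reserve R2 D 3 -> on_hand[A=54 B=31 C=57 D=36] avail[A=54 B=31 C=57 D=24] open={R1,R2}
Step 3: reserve R3 C 1 -> on_hand[A=54 B=31 C=57 D=36] avail[A=54 B=31 C=56 D=24] open={R1,R2,R3}
Step 4: reserve R4 B 5 -> on_hand[A=54 B=31 C=57 D=36] avail[A=54 B=26 C=56 D=24] open={R1,R2,R3,R4}
Step 5: reserve R5 B 5 -> on_hand[A=54 B=31 C=57 D=36] avail[A=54 B=21 C=56 D=24] open={R1,R2,R3,R4,R5}
Step 6: reserve R6 C 7 -> on_hand[A=54 B=31 C=57 D=36] avail[A=54 B=21 C=49 D=24] open={R1,R2,R3,R4,R5,R6}
Step 7: reserve R7 C 6 -> on_hand[A=54 B=31 C=57 D=36] avail[A=54 B=21 C=43 D=24] open={R1,R2,R3,R4,R5,R6,R7}
Step 8: reserve R8 A 7 -> on_hand[A=54 B=31 C=57 D=36] avail[A=47 B=21 C=43 D=24] open={R1,R2,R3,R4,R5,R6,R7,R8}
Step 9: reserve R9 A 5 -> on_hand[A=54 B=31 C=57 D=36] avail[A=42 B=21 C=43 D=24] open={R1,R2,R3,R4,R5,R6,R7,R8,R9}
Step 10: reserve R10 A 6 -> on_hand[A=54 B=31 C=57 D=36] avail[A=36 B=21 C=43 D=24] open={R1,R10,R2,R3,R4,R5,R6,R7,R8,R9}
Step 11: cancel R2 -> on_hand[A=54 B=31 C=57 D=36] avail[A=36 B=21 C=43 D=27] open={R1,R10,R3,R4,R5,R6,R7,R8,R9}
Step 12: reserve R11 D 9 -> on_hand[A=54 B=31 C=57 D=36] avail[A=36 B=21 C=43 D=18] open={R1,R10,R11,R3,R4,R5,R6,R7,R8,R9}
Step 13: reserve R12 A 7 -> on_hand[A=54 B=31 C=57 D=36] avail[A=29 B=21 C=43 D=18] open={R1,R10,R11,R12,R3,R4,R5,R6,R7,R8,R9}
Step 14: reserve R13 A 3 -> on_hand[A=54 B=31 C=57 D=36] avail[A=26 B=21 C=43 D=18] open={R1,R10,R11,R12,R13,R3,R4,R5,R6,R7,R8,R9}
Step 15: reserve R14 D 4 -> on_hand[A=54 B=31 C=57 D=36] avail[A=26 B=21 C=43 D=14] open={R1,R10,R11,R12,R13,R14,R3,R4,R5,R6,R7,R8,R9}
Step 16: reserve R15 A 8 -> on_hand[A=54 B=31 C=57 D=36] avail[A=18 B=21 C=43 D=14] open={R1,R10,R11,R12,R13,R14,R15,R3,R4,R5,R6,R7,R8,R9}
Step 17: commit R5 -> on_hand[A=54 B=26 C=57 D=36] avail[A=18 B=21 C=43 D=14] open={R1,R10,R11,R12,R13,R14,R15,R3,R4,R6,R7,R8,R9}
Final available[D] = 14

Answer: 14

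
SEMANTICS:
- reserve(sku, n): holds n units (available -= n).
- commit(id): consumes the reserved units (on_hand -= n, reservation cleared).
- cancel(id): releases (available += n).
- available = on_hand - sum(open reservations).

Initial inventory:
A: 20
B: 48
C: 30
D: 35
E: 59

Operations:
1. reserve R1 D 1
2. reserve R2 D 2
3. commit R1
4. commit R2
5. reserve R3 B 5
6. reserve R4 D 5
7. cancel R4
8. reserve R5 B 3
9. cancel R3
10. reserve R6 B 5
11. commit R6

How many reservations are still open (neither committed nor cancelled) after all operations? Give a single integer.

Step 1: reserve R1 D 1 -> on_hand[A=20 B=48 C=30 D=35 E=59] avail[A=20 B=48 C=30 D=34 E=59] open={R1}
Step 2: reserve R2 D 2 -> on_hand[A=20 B=48 C=30 D=35 E=59] avail[A=20 B=48 C=30 D=32 E=59] open={R1,R2}
Step 3: commit R1 -> on_hand[A=20 B=48 C=30 D=34 E=59] avail[A=20 B=48 C=30 D=32 E=59] open={R2}
Step 4: commit R2 -> on_hand[A=20 B=48 C=30 D=32 E=59] avail[A=20 B=48 C=30 D=32 E=59] open={}
Step 5: reserve R3 B 5 -> on_hand[A=20 B=48 C=30 D=32 E=59] avail[A=20 B=43 C=30 D=32 E=59] open={R3}
Step 6: reserve R4 D 5 -> on_hand[A=20 B=48 C=30 D=32 E=59] avail[A=20 B=43 C=30 D=27 E=59] open={R3,R4}
Step 7: cancel R4 -> on_hand[A=20 B=48 C=30 D=32 E=59] avail[A=20 B=43 C=30 D=32 E=59] open={R3}
Step 8: reserve R5 B 3 -> on_hand[A=20 B=48 C=30 D=32 E=59] avail[A=20 B=40 C=30 D=32 E=59] open={R3,R5}
Step 9: cancel R3 -> on_hand[A=20 B=48 C=30 D=32 E=59] avail[A=20 B=45 C=30 D=32 E=59] open={R5}
Step 10: reserve R6 B 5 -> on_hand[A=20 B=48 C=30 D=32 E=59] avail[A=20 B=40 C=30 D=32 E=59] open={R5,R6}
Step 11: commit R6 -> on_hand[A=20 B=43 C=30 D=32 E=59] avail[A=20 B=40 C=30 D=32 E=59] open={R5}
Open reservations: ['R5'] -> 1

Answer: 1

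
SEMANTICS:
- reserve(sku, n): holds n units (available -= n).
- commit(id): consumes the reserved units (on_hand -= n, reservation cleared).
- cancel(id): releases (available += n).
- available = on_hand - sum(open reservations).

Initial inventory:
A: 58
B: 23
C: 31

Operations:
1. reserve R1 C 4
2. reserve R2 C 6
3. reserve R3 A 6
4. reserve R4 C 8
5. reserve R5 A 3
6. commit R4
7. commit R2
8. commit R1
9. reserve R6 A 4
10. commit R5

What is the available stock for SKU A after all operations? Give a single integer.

Answer: 45

Derivation:
Step 1: reserve R1 C 4 -> on_hand[A=58 B=23 C=31] avail[A=58 B=23 C=27] open={R1}
Step 2: reserve R2 C 6 -> on_hand[A=58 B=23 C=31] avail[A=58 B=23 C=21] open={R1,R2}
Step 3: reserve R3 A 6 -> on_hand[A=58 B=23 C=31] avail[A=52 B=23 C=21] open={R1,R2,R3}
Step 4: reserve R4 C 8 -> on_hand[A=58 B=23 C=31] avail[A=52 B=23 C=13] open={R1,R2,R3,R4}
Step 5: reserve R5 A 3 -> on_hand[A=58 B=23 C=31] avail[A=49 B=23 C=13] open={R1,R2,R3,R4,R5}
Step 6: commit R4 -> on_hand[A=58 B=23 C=23] avail[A=49 B=23 C=13] open={R1,R2,R3,R5}
Step 7: commit R2 -> on_hand[A=58 B=23 C=17] avail[A=49 B=23 C=13] open={R1,R3,R5}
Step 8: commit R1 -> on_hand[A=58 B=23 C=13] avail[A=49 B=23 C=13] open={R3,R5}
Step 9: reserve R6 A 4 -> on_hand[A=58 B=23 C=13] avail[A=45 B=23 C=13] open={R3,R5,R6}
Step 10: commit R5 -> on_hand[A=55 B=23 C=13] avail[A=45 B=23 C=13] open={R3,R6}
Final available[A] = 45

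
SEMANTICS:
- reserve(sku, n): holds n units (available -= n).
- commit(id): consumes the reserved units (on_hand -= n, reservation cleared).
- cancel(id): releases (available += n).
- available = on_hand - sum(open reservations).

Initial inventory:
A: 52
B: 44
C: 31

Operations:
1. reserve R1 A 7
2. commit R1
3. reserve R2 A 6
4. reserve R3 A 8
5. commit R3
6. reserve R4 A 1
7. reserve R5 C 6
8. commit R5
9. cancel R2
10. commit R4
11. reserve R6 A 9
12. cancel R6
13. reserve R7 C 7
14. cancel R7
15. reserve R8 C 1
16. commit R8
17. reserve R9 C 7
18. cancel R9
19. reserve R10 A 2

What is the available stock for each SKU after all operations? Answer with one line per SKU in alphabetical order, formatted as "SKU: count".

Step 1: reserve R1 A 7 -> on_hand[A=52 B=44 C=31] avail[A=45 B=44 C=31] open={R1}
Step 2: commit R1 -> on_hand[A=45 B=44 C=31] avail[A=45 B=44 C=31] open={}
Step 3: reserve R2 A 6 -> on_hand[A=45 B=44 C=31] avail[A=39 B=44 C=31] open={R2}
Step 4: reserve R3 A 8 -> on_hand[A=45 B=44 C=31] avail[A=31 B=44 C=31] open={R2,R3}
Step 5: commit R3 -> on_hand[A=37 B=44 C=31] avail[A=31 B=44 C=31] open={R2}
Step 6: reserve R4 A 1 -> on_hand[A=37 B=44 C=31] avail[A=30 B=44 C=31] open={R2,R4}
Step 7: reserve R5 C 6 -> on_hand[A=37 B=44 C=31] avail[A=30 B=44 C=25] open={R2,R4,R5}
Step 8: commit R5 -> on_hand[A=37 B=44 C=25] avail[A=30 B=44 C=25] open={R2,R4}
Step 9: cancel R2 -> on_hand[A=37 B=44 C=25] avail[A=36 B=44 C=25] open={R4}
Step 10: commit R4 -> on_hand[A=36 B=44 C=25] avail[A=36 B=44 C=25] open={}
Step 11: reserve R6 A 9 -> on_hand[A=36 B=44 C=25] avail[A=27 B=44 C=25] open={R6}
Step 12: cancel R6 -> on_hand[A=36 B=44 C=25] avail[A=36 B=44 C=25] open={}
Step 13: reserve R7 C 7 -> on_hand[A=36 B=44 C=25] avail[A=36 B=44 C=18] open={R7}
Step 14: cancel R7 -> on_hand[A=36 B=44 C=25] avail[A=36 B=44 C=25] open={}
Step 15: reserve R8 C 1 -> on_hand[A=36 B=44 C=25] avail[A=36 B=44 C=24] open={R8}
Step 16: commit R8 -> on_hand[A=36 B=44 C=24] avail[A=36 B=44 C=24] open={}
Step 17: reserve R9 C 7 -> on_hand[A=36 B=44 C=24] avail[A=36 B=44 C=17] open={R9}
Step 18: cancel R9 -> on_hand[A=36 B=44 C=24] avail[A=36 B=44 C=24] open={}
Step 19: reserve R10 A 2 -> on_hand[A=36 B=44 C=24] avail[A=34 B=44 C=24] open={R10}

Answer: A: 34
B: 44
C: 24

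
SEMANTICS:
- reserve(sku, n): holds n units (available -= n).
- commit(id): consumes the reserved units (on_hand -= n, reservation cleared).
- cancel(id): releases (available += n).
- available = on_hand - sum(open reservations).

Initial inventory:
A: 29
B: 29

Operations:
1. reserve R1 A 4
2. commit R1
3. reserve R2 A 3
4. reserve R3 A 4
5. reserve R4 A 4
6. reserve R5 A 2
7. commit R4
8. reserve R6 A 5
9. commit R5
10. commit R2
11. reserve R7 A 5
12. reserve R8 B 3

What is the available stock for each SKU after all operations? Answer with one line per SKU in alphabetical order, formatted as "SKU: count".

Answer: A: 2
B: 26

Derivation:
Step 1: reserve R1 A 4 -> on_hand[A=29 B=29] avail[A=25 B=29] open={R1}
Step 2: commit R1 -> on_hand[A=25 B=29] avail[A=25 B=29] open={}
Step 3: reserve R2 A 3 -> on_hand[A=25 B=29] avail[A=22 B=29] open={R2}
Step 4: reserve R3 A 4 -> on_hand[A=25 B=29] avail[A=18 B=29] open={R2,R3}
Step 5: reserve R4 A 4 -> on_hand[A=25 B=29] avail[A=14 B=29] open={R2,R3,R4}
Step 6: reserve R5 A 2 -> on_hand[A=25 B=29] avail[A=12 B=29] open={R2,R3,R4,R5}
Step 7: commit R4 -> on_hand[A=21 B=29] avail[A=12 B=29] open={R2,R3,R5}
Step 8: reserve R6 A 5 -> on_hand[A=21 B=29] avail[A=7 B=29] open={R2,R3,R5,R6}
Step 9: commit R5 -> on_hand[A=19 B=29] avail[A=7 B=29] open={R2,R3,R6}
Step 10: commit R2 -> on_hand[A=16 B=29] avail[A=7 B=29] open={R3,R6}
Step 11: reserve R7 A 5 -> on_hand[A=16 B=29] avail[A=2 B=29] open={R3,R6,R7}
Step 12: reserve R8 B 3 -> on_hand[A=16 B=29] avail[A=2 B=26] open={R3,R6,R7,R8}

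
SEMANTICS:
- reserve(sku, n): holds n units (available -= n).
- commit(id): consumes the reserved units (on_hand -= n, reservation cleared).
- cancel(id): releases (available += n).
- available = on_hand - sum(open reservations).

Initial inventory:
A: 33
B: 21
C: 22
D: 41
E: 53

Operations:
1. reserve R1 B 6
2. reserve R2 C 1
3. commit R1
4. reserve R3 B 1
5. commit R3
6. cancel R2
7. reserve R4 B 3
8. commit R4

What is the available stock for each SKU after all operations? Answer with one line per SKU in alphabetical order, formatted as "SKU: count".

Answer: A: 33
B: 11
C: 22
D: 41
E: 53

Derivation:
Step 1: reserve R1 B 6 -> on_hand[A=33 B=21 C=22 D=41 E=53] avail[A=33 B=15 C=22 D=41 E=53] open={R1}
Step 2: reserve R2 C 1 -> on_hand[A=33 B=21 C=22 D=41 E=53] avail[A=33 B=15 C=21 D=41 E=53] open={R1,R2}
Step 3: commit R1 -> on_hand[A=33 B=15 C=22 D=41 E=53] avail[A=33 B=15 C=21 D=41 E=53] open={R2}
Step 4: reserve R3 B 1 -> on_hand[A=33 B=15 C=22 D=41 E=53] avail[A=33 B=14 C=21 D=41 E=53] open={R2,R3}
Step 5: commit R3 -> on_hand[A=33 B=14 C=22 D=41 E=53] avail[A=33 B=14 C=21 D=41 E=53] open={R2}
Step 6: cancel R2 -> on_hand[A=33 B=14 C=22 D=41 E=53] avail[A=33 B=14 C=22 D=41 E=53] open={}
Step 7: reserve R4 B 3 -> on_hand[A=33 B=14 C=22 D=41 E=53] avail[A=33 B=11 C=22 D=41 E=53] open={R4}
Step 8: commit R4 -> on_hand[A=33 B=11 C=22 D=41 E=53] avail[A=33 B=11 C=22 D=41 E=53] open={}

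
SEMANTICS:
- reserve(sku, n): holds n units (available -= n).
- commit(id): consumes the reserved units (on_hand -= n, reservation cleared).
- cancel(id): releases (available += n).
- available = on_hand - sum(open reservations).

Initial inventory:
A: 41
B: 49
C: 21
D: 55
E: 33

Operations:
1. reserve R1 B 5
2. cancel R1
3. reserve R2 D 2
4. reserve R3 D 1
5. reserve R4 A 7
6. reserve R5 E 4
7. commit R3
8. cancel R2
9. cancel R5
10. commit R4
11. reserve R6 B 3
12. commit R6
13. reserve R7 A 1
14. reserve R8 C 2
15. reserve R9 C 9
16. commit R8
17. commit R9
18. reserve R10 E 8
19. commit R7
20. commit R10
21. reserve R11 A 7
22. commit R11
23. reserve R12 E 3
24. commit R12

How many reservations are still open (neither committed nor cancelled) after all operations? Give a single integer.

Step 1: reserve R1 B 5 -> on_hand[A=41 B=49 C=21 D=55 E=33] avail[A=41 B=44 C=21 D=55 E=33] open={R1}
Step 2: cancel R1 -> on_hand[A=41 B=49 C=21 D=55 E=33] avail[A=41 B=49 C=21 D=55 E=33] open={}
Step 3: reserve R2 D 2 -> on_hand[A=41 B=49 C=21 D=55 E=33] avail[A=41 B=49 C=21 D=53 E=33] open={R2}
Step 4: reserve R3 D 1 -> on_hand[A=41 B=49 C=21 D=55 E=33] avail[A=41 B=49 C=21 D=52 E=33] open={R2,R3}
Step 5: reserve R4 A 7 -> on_hand[A=41 B=49 C=21 D=55 E=33] avail[A=34 B=49 C=21 D=52 E=33] open={R2,R3,R4}
Step 6: reserve R5 E 4 -> on_hand[A=41 B=49 C=21 D=55 E=33] avail[A=34 B=49 C=21 D=52 E=29] open={R2,R3,R4,R5}
Step 7: commit R3 -> on_hand[A=41 B=49 C=21 D=54 E=33] avail[A=34 B=49 C=21 D=52 E=29] open={R2,R4,R5}
Step 8: cancel R2 -> on_hand[A=41 B=49 C=21 D=54 E=33] avail[A=34 B=49 C=21 D=54 E=29] open={R4,R5}
Step 9: cancel R5 -> on_hand[A=41 B=49 C=21 D=54 E=33] avail[A=34 B=49 C=21 D=54 E=33] open={R4}
Step 10: commit R4 -> on_hand[A=34 B=49 C=21 D=54 E=33] avail[A=34 B=49 C=21 D=54 E=33] open={}
Step 11: reserve R6 B 3 -> on_hand[A=34 B=49 C=21 D=54 E=33] avail[A=34 B=46 C=21 D=54 E=33] open={R6}
Step 12: commit R6 -> on_hand[A=34 B=46 C=21 D=54 E=33] avail[A=34 B=46 C=21 D=54 E=33] open={}
Step 13: reserve R7 A 1 -> on_hand[A=34 B=46 C=21 D=54 E=33] avail[A=33 B=46 C=21 D=54 E=33] open={R7}
Step 14: reserve R8 C 2 -> on_hand[A=34 B=46 C=21 D=54 E=33] avail[A=33 B=46 C=19 D=54 E=33] open={R7,R8}
Step 15: reserve R9 C 9 -> on_hand[A=34 B=46 C=21 D=54 E=33] avail[A=33 B=46 C=10 D=54 E=33] open={R7,R8,R9}
Step 16: commit R8 -> on_hand[A=34 B=46 C=19 D=54 E=33] avail[A=33 B=46 C=10 D=54 E=33] open={R7,R9}
Step 17: commit R9 -> on_hand[A=34 B=46 C=10 D=54 E=33] avail[A=33 B=46 C=10 D=54 E=33] open={R7}
Step 18: reserve R10 E 8 -> on_hand[A=34 B=46 C=10 D=54 E=33] avail[A=33 B=46 C=10 D=54 E=25] open={R10,R7}
Step 19: commit R7 -> on_hand[A=33 B=46 C=10 D=54 E=33] avail[A=33 B=46 C=10 D=54 E=25] open={R10}
Step 20: commit R10 -> on_hand[A=33 B=46 C=10 D=54 E=25] avail[A=33 B=46 C=10 D=54 E=25] open={}
Step 21: reserve R11 A 7 -> on_hand[A=33 B=46 C=10 D=54 E=25] avail[A=26 B=46 C=10 D=54 E=25] open={R11}
Step 22: commit R11 -> on_hand[A=26 B=46 C=10 D=54 E=25] avail[A=26 B=46 C=10 D=54 E=25] open={}
Step 23: reserve R12 E 3 -> on_hand[A=26 B=46 C=10 D=54 E=25] avail[A=26 B=46 C=10 D=54 E=22] open={R12}
Step 24: commit R12 -> on_hand[A=26 B=46 C=10 D=54 E=22] avail[A=26 B=46 C=10 D=54 E=22] open={}
Open reservations: [] -> 0

Answer: 0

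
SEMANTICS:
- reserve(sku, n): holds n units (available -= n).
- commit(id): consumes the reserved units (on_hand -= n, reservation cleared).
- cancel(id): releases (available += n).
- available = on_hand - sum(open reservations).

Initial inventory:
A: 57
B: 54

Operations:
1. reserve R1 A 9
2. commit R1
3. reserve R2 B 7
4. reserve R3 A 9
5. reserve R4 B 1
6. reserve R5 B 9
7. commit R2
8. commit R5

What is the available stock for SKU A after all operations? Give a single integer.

Step 1: reserve R1 A 9 -> on_hand[A=57 B=54] avail[A=48 B=54] open={R1}
Step 2: commit R1 -> on_hand[A=48 B=54] avail[A=48 B=54] open={}
Step 3: reserve R2 B 7 -> on_hand[A=48 B=54] avail[A=48 B=47] open={R2}
Step 4: reserve R3 A 9 -> on_hand[A=48 B=54] avail[A=39 B=47] open={R2,R3}
Step 5: reserve R4 B 1 -> on_hand[A=48 B=54] avail[A=39 B=46] open={R2,R3,R4}
Step 6: reserve R5 B 9 -> on_hand[A=48 B=54] avail[A=39 B=37] open={R2,R3,R4,R5}
Step 7: commit R2 -> on_hand[A=48 B=47] avail[A=39 B=37] open={R3,R4,R5}
Step 8: commit R5 -> on_hand[A=48 B=38] avail[A=39 B=37] open={R3,R4}
Final available[A] = 39

Answer: 39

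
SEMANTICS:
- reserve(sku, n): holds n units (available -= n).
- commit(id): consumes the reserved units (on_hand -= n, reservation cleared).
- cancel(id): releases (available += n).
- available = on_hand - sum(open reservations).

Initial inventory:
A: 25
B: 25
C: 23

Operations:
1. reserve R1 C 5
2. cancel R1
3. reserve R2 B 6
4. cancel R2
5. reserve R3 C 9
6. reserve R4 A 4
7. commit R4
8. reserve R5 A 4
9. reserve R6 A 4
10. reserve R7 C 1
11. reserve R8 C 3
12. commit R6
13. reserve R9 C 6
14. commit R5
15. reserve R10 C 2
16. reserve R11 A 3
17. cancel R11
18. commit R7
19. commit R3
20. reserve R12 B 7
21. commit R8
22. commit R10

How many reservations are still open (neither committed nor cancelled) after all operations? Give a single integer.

Step 1: reserve R1 C 5 -> on_hand[A=25 B=25 C=23] avail[A=25 B=25 C=18] open={R1}
Step 2: cancel R1 -> on_hand[A=25 B=25 C=23] avail[A=25 B=25 C=23] open={}
Step 3: reserve R2 B 6 -> on_hand[A=25 B=25 C=23] avail[A=25 B=19 C=23] open={R2}
Step 4: cancel R2 -> on_hand[A=25 B=25 C=23] avail[A=25 B=25 C=23] open={}
Step 5: reserve R3 C 9 -> on_hand[A=25 B=25 C=23] avail[A=25 B=25 C=14] open={R3}
Step 6: reserve R4 A 4 -> on_hand[A=25 B=25 C=23] avail[A=21 B=25 C=14] open={R3,R4}
Step 7: commit R4 -> on_hand[A=21 B=25 C=23] avail[A=21 B=25 C=14] open={R3}
Step 8: reserve R5 A 4 -> on_hand[A=21 B=25 C=23] avail[A=17 B=25 C=14] open={R3,R5}
Step 9: reserve R6 A 4 -> on_hand[A=21 B=25 C=23] avail[A=13 B=25 C=14] open={R3,R5,R6}
Step 10: reserve R7 C 1 -> on_hand[A=21 B=25 C=23] avail[A=13 B=25 C=13] open={R3,R5,R6,R7}
Step 11: reserve R8 C 3 -> on_hand[A=21 B=25 C=23] avail[A=13 B=25 C=10] open={R3,R5,R6,R7,R8}
Step 12: commit R6 -> on_hand[A=17 B=25 C=23] avail[A=13 B=25 C=10] open={R3,R5,R7,R8}
Step 13: reserve R9 C 6 -> on_hand[A=17 B=25 C=23] avail[A=13 B=25 C=4] open={R3,R5,R7,R8,R9}
Step 14: commit R5 -> on_hand[A=13 B=25 C=23] avail[A=13 B=25 C=4] open={R3,R7,R8,R9}
Step 15: reserve R10 C 2 -> on_hand[A=13 B=25 C=23] avail[A=13 B=25 C=2] open={R10,R3,R7,R8,R9}
Step 16: reserve R11 A 3 -> on_hand[A=13 B=25 C=23] avail[A=10 B=25 C=2] open={R10,R11,R3,R7,R8,R9}
Step 17: cancel R11 -> on_hand[A=13 B=25 C=23] avail[A=13 B=25 C=2] open={R10,R3,R7,R8,R9}
Step 18: commit R7 -> on_hand[A=13 B=25 C=22] avail[A=13 B=25 C=2] open={R10,R3,R8,R9}
Step 19: commit R3 -> on_hand[A=13 B=25 C=13] avail[A=13 B=25 C=2] open={R10,R8,R9}
Step 20: reserve R12 B 7 -> on_hand[A=13 B=25 C=13] avail[A=13 B=18 C=2] open={R10,R12,R8,R9}
Step 21: commit R8 -> on_hand[A=13 B=25 C=10] avail[A=13 B=18 C=2] open={R10,R12,R9}
Step 22: commit R10 -> on_hand[A=13 B=25 C=8] avail[A=13 B=18 C=2] open={R12,R9}
Open reservations: ['R12', 'R9'] -> 2

Answer: 2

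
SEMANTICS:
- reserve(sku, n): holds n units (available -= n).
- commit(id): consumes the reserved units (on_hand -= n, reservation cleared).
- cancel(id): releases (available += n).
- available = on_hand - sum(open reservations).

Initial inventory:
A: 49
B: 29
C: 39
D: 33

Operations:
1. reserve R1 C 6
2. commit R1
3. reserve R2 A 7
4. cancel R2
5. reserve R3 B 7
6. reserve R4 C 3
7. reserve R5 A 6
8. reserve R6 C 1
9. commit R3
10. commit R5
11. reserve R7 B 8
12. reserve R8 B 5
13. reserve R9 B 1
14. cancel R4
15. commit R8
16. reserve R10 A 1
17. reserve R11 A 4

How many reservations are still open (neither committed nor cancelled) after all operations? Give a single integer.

Step 1: reserve R1 C 6 -> on_hand[A=49 B=29 C=39 D=33] avail[A=49 B=29 C=33 D=33] open={R1}
Step 2: commit R1 -> on_hand[A=49 B=29 C=33 D=33] avail[A=49 B=29 C=33 D=33] open={}
Step 3: reserve R2 A 7 -> on_hand[A=49 B=29 C=33 D=33] avail[A=42 B=29 C=33 D=33] open={R2}
Step 4: cancel R2 -> on_hand[A=49 B=29 C=33 D=33] avail[A=49 B=29 C=33 D=33] open={}
Step 5: reserve R3 B 7 -> on_hand[A=49 B=29 C=33 D=33] avail[A=49 B=22 C=33 D=33] open={R3}
Step 6: reserve R4 C 3 -> on_hand[A=49 B=29 C=33 D=33] avail[A=49 B=22 C=30 D=33] open={R3,R4}
Step 7: reserve R5 A 6 -> on_hand[A=49 B=29 C=33 D=33] avail[A=43 B=22 C=30 D=33] open={R3,R4,R5}
Step 8: reserve R6 C 1 -> on_hand[A=49 B=29 C=33 D=33] avail[A=43 B=22 C=29 D=33] open={R3,R4,R5,R6}
Step 9: commit R3 -> on_hand[A=49 B=22 C=33 D=33] avail[A=43 B=22 C=29 D=33] open={R4,R5,R6}
Step 10: commit R5 -> on_hand[A=43 B=22 C=33 D=33] avail[A=43 B=22 C=29 D=33] open={R4,R6}
Step 11: reserve R7 B 8 -> on_hand[A=43 B=22 C=33 D=33] avail[A=43 B=14 C=29 D=33] open={R4,R6,R7}
Step 12: reserve R8 B 5 -> on_hand[A=43 B=22 C=33 D=33] avail[A=43 B=9 C=29 D=33] open={R4,R6,R7,R8}
Step 13: reserve R9 B 1 -> on_hand[A=43 B=22 C=33 D=33] avail[A=43 B=8 C=29 D=33] open={R4,R6,R7,R8,R9}
Step 14: cancel R4 -> on_hand[A=43 B=22 C=33 D=33] avail[A=43 B=8 C=32 D=33] open={R6,R7,R8,R9}
Step 15: commit R8 -> on_hand[A=43 B=17 C=33 D=33] avail[A=43 B=8 C=32 D=33] open={R6,R7,R9}
Step 16: reserve R10 A 1 -> on_hand[A=43 B=17 C=33 D=33] avail[A=42 B=8 C=32 D=33] open={R10,R6,R7,R9}
Step 17: reserve R11 A 4 -> on_hand[A=43 B=17 C=33 D=33] avail[A=38 B=8 C=32 D=33] open={R10,R11,R6,R7,R9}
Open reservations: ['R10', 'R11', 'R6', 'R7', 'R9'] -> 5

Answer: 5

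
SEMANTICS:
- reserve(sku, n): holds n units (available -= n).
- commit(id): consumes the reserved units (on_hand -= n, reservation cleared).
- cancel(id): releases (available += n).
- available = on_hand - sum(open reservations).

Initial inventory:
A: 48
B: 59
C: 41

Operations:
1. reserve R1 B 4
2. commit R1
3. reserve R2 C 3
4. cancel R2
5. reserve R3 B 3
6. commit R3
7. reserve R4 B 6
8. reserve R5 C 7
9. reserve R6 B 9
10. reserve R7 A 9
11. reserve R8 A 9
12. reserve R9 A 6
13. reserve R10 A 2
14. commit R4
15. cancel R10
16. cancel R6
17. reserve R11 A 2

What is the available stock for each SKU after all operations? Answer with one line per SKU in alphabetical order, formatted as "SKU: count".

Answer: A: 22
B: 46
C: 34

Derivation:
Step 1: reserve R1 B 4 -> on_hand[A=48 B=59 C=41] avail[A=48 B=55 C=41] open={R1}
Step 2: commit R1 -> on_hand[A=48 B=55 C=41] avail[A=48 B=55 C=41] open={}
Step 3: reserve R2 C 3 -> on_hand[A=48 B=55 C=41] avail[A=48 B=55 C=38] open={R2}
Step 4: cancel R2 -> on_hand[A=48 B=55 C=41] avail[A=48 B=55 C=41] open={}
Step 5: reserve R3 B 3 -> on_hand[A=48 B=55 C=41] avail[A=48 B=52 C=41] open={R3}
Step 6: commit R3 -> on_hand[A=48 B=52 C=41] avail[A=48 B=52 C=41] open={}
Step 7: reserve R4 B 6 -> on_hand[A=48 B=52 C=41] avail[A=48 B=46 C=41] open={R4}
Step 8: reserve R5 C 7 -> on_hand[A=48 B=52 C=41] avail[A=48 B=46 C=34] open={R4,R5}
Step 9: reserve R6 B 9 -> on_hand[A=48 B=52 C=41] avail[A=48 B=37 C=34] open={R4,R5,R6}
Step 10: reserve R7 A 9 -> on_hand[A=48 B=52 C=41] avail[A=39 B=37 C=34] open={R4,R5,R6,R7}
Step 11: reserve R8 A 9 -> on_hand[A=48 B=52 C=41] avail[A=30 B=37 C=34] open={R4,R5,R6,R7,R8}
Step 12: reserve R9 A 6 -> on_hand[A=48 B=52 C=41] avail[A=24 B=37 C=34] open={R4,R5,R6,R7,R8,R9}
Step 13: reserve R10 A 2 -> on_hand[A=48 B=52 C=41] avail[A=22 B=37 C=34] open={R10,R4,R5,R6,R7,R8,R9}
Step 14: commit R4 -> on_hand[A=48 B=46 C=41] avail[A=22 B=37 C=34] open={R10,R5,R6,R7,R8,R9}
Step 15: cancel R10 -> on_hand[A=48 B=46 C=41] avail[A=24 B=37 C=34] open={R5,R6,R7,R8,R9}
Step 16: cancel R6 -> on_hand[A=48 B=46 C=41] avail[A=24 B=46 C=34] open={R5,R7,R8,R9}
Step 17: reserve R11 A 2 -> on_hand[A=48 B=46 C=41] avail[A=22 B=46 C=34] open={R11,R5,R7,R8,R9}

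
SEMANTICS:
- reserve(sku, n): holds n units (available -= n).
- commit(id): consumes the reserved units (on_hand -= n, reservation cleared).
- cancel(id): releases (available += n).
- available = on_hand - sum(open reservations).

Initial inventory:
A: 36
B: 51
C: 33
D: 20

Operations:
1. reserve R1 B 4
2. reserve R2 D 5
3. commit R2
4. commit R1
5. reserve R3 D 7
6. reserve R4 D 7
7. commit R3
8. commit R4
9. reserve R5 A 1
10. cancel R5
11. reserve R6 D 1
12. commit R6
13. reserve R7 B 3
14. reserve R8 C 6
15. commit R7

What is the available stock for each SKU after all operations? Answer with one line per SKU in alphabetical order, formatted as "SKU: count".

Step 1: reserve R1 B 4 -> on_hand[A=36 B=51 C=33 D=20] avail[A=36 B=47 C=33 D=20] open={R1}
Step 2: reserve R2 D 5 -> on_hand[A=36 B=51 C=33 D=20] avail[A=36 B=47 C=33 D=15] open={R1,R2}
Step 3: commit R2 -> on_hand[A=36 B=51 C=33 D=15] avail[A=36 B=47 C=33 D=15] open={R1}
Step 4: commit R1 -> on_hand[A=36 B=47 C=33 D=15] avail[A=36 B=47 C=33 D=15] open={}
Step 5: reserve R3 D 7 -> on_hand[A=36 B=47 C=33 D=15] avail[A=36 B=47 C=33 D=8] open={R3}
Step 6: reserve R4 D 7 -> on_hand[A=36 B=47 C=33 D=15] avail[A=36 B=47 C=33 D=1] open={R3,R4}
Step 7: commit R3 -> on_hand[A=36 B=47 C=33 D=8] avail[A=36 B=47 C=33 D=1] open={R4}
Step 8: commit R4 -> on_hand[A=36 B=47 C=33 D=1] avail[A=36 B=47 C=33 D=1] open={}
Step 9: reserve R5 A 1 -> on_hand[A=36 B=47 C=33 D=1] avail[A=35 B=47 C=33 D=1] open={R5}
Step 10: cancel R5 -> on_hand[A=36 B=47 C=33 D=1] avail[A=36 B=47 C=33 D=1] open={}
Step 11: reserve R6 D 1 -> on_hand[A=36 B=47 C=33 D=1] avail[A=36 B=47 C=33 D=0] open={R6}
Step 12: commit R6 -> on_hand[A=36 B=47 C=33 D=0] avail[A=36 B=47 C=33 D=0] open={}
Step 13: reserve R7 B 3 -> on_hand[A=36 B=47 C=33 D=0] avail[A=36 B=44 C=33 D=0] open={R7}
Step 14: reserve R8 C 6 -> on_hand[A=36 B=47 C=33 D=0] avail[A=36 B=44 C=27 D=0] open={R7,R8}
Step 15: commit R7 -> on_hand[A=36 B=44 C=33 D=0] avail[A=36 B=44 C=27 D=0] open={R8}

Answer: A: 36
B: 44
C: 27
D: 0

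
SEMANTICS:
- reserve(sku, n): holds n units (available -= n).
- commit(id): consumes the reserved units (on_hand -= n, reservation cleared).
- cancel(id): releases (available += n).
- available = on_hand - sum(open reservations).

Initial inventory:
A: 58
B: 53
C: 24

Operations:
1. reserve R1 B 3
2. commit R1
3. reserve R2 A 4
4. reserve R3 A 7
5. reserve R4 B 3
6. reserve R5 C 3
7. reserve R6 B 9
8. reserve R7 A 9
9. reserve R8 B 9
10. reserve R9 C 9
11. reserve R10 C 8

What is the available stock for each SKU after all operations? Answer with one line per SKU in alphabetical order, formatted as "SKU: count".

Answer: A: 38
B: 29
C: 4

Derivation:
Step 1: reserve R1 B 3 -> on_hand[A=58 B=53 C=24] avail[A=58 B=50 C=24] open={R1}
Step 2: commit R1 -> on_hand[A=58 B=50 C=24] avail[A=58 B=50 C=24] open={}
Step 3: reserve R2 A 4 -> on_hand[A=58 B=50 C=24] avail[A=54 B=50 C=24] open={R2}
Step 4: reserve R3 A 7 -> on_hand[A=58 B=50 C=24] avail[A=47 B=50 C=24] open={R2,R3}
Step 5: reserve R4 B 3 -> on_hand[A=58 B=50 C=24] avail[A=47 B=47 C=24] open={R2,R3,R4}
Step 6: reserve R5 C 3 -> on_hand[A=58 B=50 C=24] avail[A=47 B=47 C=21] open={R2,R3,R4,R5}
Step 7: reserve R6 B 9 -> on_hand[A=58 B=50 C=24] avail[A=47 B=38 C=21] open={R2,R3,R4,R5,R6}
Step 8: reserve R7 A 9 -> on_hand[A=58 B=50 C=24] avail[A=38 B=38 C=21] open={R2,R3,R4,R5,R6,R7}
Step 9: reserve R8 B 9 -> on_hand[A=58 B=50 C=24] avail[A=38 B=29 C=21] open={R2,R3,R4,R5,R6,R7,R8}
Step 10: reserve R9 C 9 -> on_hand[A=58 B=50 C=24] avail[A=38 B=29 C=12] open={R2,R3,R4,R5,R6,R7,R8,R9}
Step 11: reserve R10 C 8 -> on_hand[A=58 B=50 C=24] avail[A=38 B=29 C=4] open={R10,R2,R3,R4,R5,R6,R7,R8,R9}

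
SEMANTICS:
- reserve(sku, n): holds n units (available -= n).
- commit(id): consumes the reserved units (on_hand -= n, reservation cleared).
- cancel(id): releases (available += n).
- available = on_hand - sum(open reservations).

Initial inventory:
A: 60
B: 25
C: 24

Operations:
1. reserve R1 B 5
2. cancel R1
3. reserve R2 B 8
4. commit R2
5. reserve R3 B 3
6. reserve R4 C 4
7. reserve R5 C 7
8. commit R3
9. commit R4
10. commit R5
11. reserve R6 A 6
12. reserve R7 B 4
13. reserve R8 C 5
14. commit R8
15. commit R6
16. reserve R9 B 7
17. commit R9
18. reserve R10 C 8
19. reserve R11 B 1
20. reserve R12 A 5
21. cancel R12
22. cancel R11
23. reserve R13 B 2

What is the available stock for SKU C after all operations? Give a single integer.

Step 1: reserve R1 B 5 -> on_hand[A=60 B=25 C=24] avail[A=60 B=20 C=24] open={R1}
Step 2: cancel R1 -> on_hand[A=60 B=25 C=24] avail[A=60 B=25 C=24] open={}
Step 3: reserve R2 B 8 -> on_hand[A=60 B=25 C=24] avail[A=60 B=17 C=24] open={R2}
Step 4: commit R2 -> on_hand[A=60 B=17 C=24] avail[A=60 B=17 C=24] open={}
Step 5: reserve R3 B 3 -> on_hand[A=60 B=17 C=24] avail[A=60 B=14 C=24] open={R3}
Step 6: reserve R4 C 4 -> on_hand[A=60 B=17 C=24] avail[A=60 B=14 C=20] open={R3,R4}
Step 7: reserve R5 C 7 -> on_hand[A=60 B=17 C=24] avail[A=60 B=14 C=13] open={R3,R4,R5}
Step 8: commit R3 -> on_hand[A=60 B=14 C=24] avail[A=60 B=14 C=13] open={R4,R5}
Step 9: commit R4 -> on_hand[A=60 B=14 C=20] avail[A=60 B=14 C=13] open={R5}
Step 10: commit R5 -> on_hand[A=60 B=14 C=13] avail[A=60 B=14 C=13] open={}
Step 11: reserve R6 A 6 -> on_hand[A=60 B=14 C=13] avail[A=54 B=14 C=13] open={R6}
Step 12: reserve R7 B 4 -> on_hand[A=60 B=14 C=13] avail[A=54 B=10 C=13] open={R6,R7}
Step 13: reserve R8 C 5 -> on_hand[A=60 B=14 C=13] avail[A=54 B=10 C=8] open={R6,R7,R8}
Step 14: commit R8 -> on_hand[A=60 B=14 C=8] avail[A=54 B=10 C=8] open={R6,R7}
Step 15: commit R6 -> on_hand[A=54 B=14 C=8] avail[A=54 B=10 C=8] open={R7}
Step 16: reserve R9 B 7 -> on_hand[A=54 B=14 C=8] avail[A=54 B=3 C=8] open={R7,R9}
Step 17: commit R9 -> on_hand[A=54 B=7 C=8] avail[A=54 B=3 C=8] open={R7}
Step 18: reserve R10 C 8 -> on_hand[A=54 B=7 C=8] avail[A=54 B=3 C=0] open={R10,R7}
Step 19: reserve R11 B 1 -> on_hand[A=54 B=7 C=8] avail[A=54 B=2 C=0] open={R10,R11,R7}
Step 20: reserve R12 A 5 -> on_hand[A=54 B=7 C=8] avail[A=49 B=2 C=0] open={R10,R11,R12,R7}
Step 21: cancel R12 -> on_hand[A=54 B=7 C=8] avail[A=54 B=2 C=0] open={R10,R11,R7}
Step 22: cancel R11 -> on_hand[A=54 B=7 C=8] avail[A=54 B=3 C=0] open={R10,R7}
Step 23: reserve R13 B 2 -> on_hand[A=54 B=7 C=8] avail[A=54 B=1 C=0] open={R10,R13,R7}
Final available[C] = 0

Answer: 0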